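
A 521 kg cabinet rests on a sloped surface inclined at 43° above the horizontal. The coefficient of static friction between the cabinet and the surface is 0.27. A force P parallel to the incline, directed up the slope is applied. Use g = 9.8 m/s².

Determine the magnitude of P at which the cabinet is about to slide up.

At impending motion up the slope, friction acts down-slope at its limit: f = μ_s N.
P is parallel to the surface, so N = m g cos θ = 3730 N.
Along the incline: P = m g sin θ + μ_s N = 3480 + 0.27×3730 = 4490 N.

P ≈ 4490 N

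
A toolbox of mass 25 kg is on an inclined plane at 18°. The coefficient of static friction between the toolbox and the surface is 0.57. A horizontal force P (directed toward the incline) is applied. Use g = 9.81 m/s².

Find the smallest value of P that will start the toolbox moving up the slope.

P ≈ 269 N

At impending motion up the slope, friction acts down-slope at its limit: f = μ_s N.
Perpendicular to the incline: N = m g cos θ + P sin θ.
Along the incline: P cos θ = m g sin θ + μ_s N = m g sin θ + μ_s (m g cos θ + P sin θ).
Solving, P (cos θ − μ_s sin θ) = m g (sin θ + μ_s cos θ), so P = 25×9.81×(sin 18° + 0.57 cos 18°)/(cos 18° − 0.57 sin 18°) = 245×0.8511/0.7749 = 269 N.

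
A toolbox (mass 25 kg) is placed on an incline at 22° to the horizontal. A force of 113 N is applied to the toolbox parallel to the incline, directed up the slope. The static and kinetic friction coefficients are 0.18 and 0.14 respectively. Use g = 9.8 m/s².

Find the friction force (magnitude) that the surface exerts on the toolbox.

f ≈ 21.2 N (down the incline)

Normal force: N = m g cos θ = 25 × 9.8 × cos 22° = 227.2 N.
For equilibrium along the incline the friction force must supply f = m g sin θ − P = 91.78 − 113 = -21.22 N (positive meaning up-slope).
Maximum static friction available: μ_s N = 0.18 × 227.2 = 40.89 N.
Since |-21.22| ≤ 40.89 N, the toolbox remains in static equilibrium and friction takes exactly the required value.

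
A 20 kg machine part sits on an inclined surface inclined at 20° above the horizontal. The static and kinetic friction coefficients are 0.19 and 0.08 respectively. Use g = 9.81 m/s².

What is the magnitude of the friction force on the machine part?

The normal reaction is N = m g cos θ = 184.4 N.
Along the slope the weight component is m g sin θ = 67.1 N; friction must supply exactly this, acting up-slope.
Static friction can supply at most μ_s N = 35.03 N.
|67.1| exceeds 35.03 N, so the machine part slips down-slope; friction is kinetic, f = μ_k N = 0.08×184.4 = 14.7 N.

f ≈ 14.7 N (up the incline)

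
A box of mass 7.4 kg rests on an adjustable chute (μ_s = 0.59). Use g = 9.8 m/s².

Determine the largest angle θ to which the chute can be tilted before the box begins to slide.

θ_max ≈ 30.5°

At the slip threshold, m g sin θ = μ_s · m g cos θ, so tan θ = μ_s.
θ_max = arctan(0.59) = 30.5°.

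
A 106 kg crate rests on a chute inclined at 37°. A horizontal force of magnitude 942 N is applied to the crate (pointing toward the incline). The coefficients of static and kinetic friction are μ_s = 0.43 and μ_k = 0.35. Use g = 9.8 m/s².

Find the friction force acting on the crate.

f ≈ 127 N (down the incline)

Resolve perpendicular to the incline: N = m g cos θ + P sin θ = 106×9.8×cos 37° + 942×sin 37° = 1397 N.
Along the incline, the net driving force (taking up-slope positive) is P cos θ − m g sin θ = 752.3 − 625.2 = 127.1 N, so equilibrium requires friction f = -127.1 N (down-slope).
The limit of static friction is μ_s N = 600.5 N.
Since 127.1 N is within the 600.5 N limit, the crate stays put and friction is exactly 127 N.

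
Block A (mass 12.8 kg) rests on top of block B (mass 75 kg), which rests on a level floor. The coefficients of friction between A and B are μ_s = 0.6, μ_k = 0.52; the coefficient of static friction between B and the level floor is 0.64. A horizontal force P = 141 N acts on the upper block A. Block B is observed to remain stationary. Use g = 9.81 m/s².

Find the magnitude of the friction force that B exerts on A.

Between the blocks, N₁ = m_A g = 125.6 N.
Maximum static friction on A from B: μ_s N₁ = 0.6×125.6 = 75.34 N.
P = 141 N exceeds that limit, so A slips over B and the interface friction becomes kinetic: f₁ = μ_k N₁ = 0.52×125.6 = 65.3 N.
B experiences an equal 65.3 N forward from A (third law). B is in equilibrium, so the floor supplies f₂ = 65.3 N of static friction (limit μ_s(m_A+m_B)g = 551.2 N, not exceeded).

f ≈ 65.3 N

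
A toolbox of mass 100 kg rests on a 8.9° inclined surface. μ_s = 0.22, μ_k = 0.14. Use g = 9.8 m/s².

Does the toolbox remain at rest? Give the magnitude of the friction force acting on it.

N = m g cos θ = 968 N.
Down-slope weight component: m g sin θ = 152 N.
μ_s N = 213 N.
152 ≤ 213 N, so it stays put; friction = 152 N.

f ≈ 152 N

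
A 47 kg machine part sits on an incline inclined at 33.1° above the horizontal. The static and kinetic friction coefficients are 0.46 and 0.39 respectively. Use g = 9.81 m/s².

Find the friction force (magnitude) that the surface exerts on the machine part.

The normal reaction is N = m g cos θ = 386.2 N.
For equilibrium along the incline, friction must balance the weight component: f = m g sin θ = 251.8 N up the slope.
Maximum static friction available: μ_s N = 0.46 × 386.2 = 177.7 N.
Since |251.8| > 177.7 N, static friction cannot hold it; the machine part slides down the incline and kinetic friction applies: f = μ_k N = 0.39 × 386.2 = 151 N.

f ≈ 151 N (up the incline)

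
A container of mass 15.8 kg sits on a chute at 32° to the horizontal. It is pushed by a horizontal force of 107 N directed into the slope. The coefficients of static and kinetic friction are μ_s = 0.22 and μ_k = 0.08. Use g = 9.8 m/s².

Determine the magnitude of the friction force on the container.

Resolve perpendicular to the incline: N = m g cos θ + P sin θ = 15.8×9.8×cos 32° + 107×sin 32° = 188 N.
Along the incline, the net driving force (taking up-slope positive) is P cos θ − m g sin θ = 90.74 − 82.05 = 8.688 N, so equilibrium requires friction f = -8.688 N (down-slope).
The limit of static friction is μ_s N = 41.36 N.
Since 8.688 N is within the 41.36 N limit, the container stays put and friction is exactly 8.69 N.

f ≈ 8.69 N (down the incline)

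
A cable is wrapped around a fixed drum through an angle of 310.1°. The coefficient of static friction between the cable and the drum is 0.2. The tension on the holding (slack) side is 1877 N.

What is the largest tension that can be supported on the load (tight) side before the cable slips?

T_max ≈ 5540 N

At impending slip the capstan equation gives T₂/T₁ = e^{μβ} with β in radians.
β = 310.1° × π/180 = 5.412 rad.
e^{μβ} = e^{0.2×5.412} = 2.952.
T₂ = T₁ · e^{μβ} = 1877 × 2.952 = 5540 N.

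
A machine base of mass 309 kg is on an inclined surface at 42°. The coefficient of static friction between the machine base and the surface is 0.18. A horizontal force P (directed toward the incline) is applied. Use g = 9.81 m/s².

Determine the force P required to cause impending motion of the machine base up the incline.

P ≈ 3910 N

At impending motion up the slope, friction acts down-slope at its limit: f = μ_s N.
Perpendicular to the incline: N = m g cos θ + P sin θ.
Along the incline: P cos θ = m g sin θ + μ_s N = m g sin θ + μ_s (m g cos θ + P sin θ).
Solving, P (cos θ − μ_s sin θ) = m g (sin θ + μ_s cos θ), so P = 309×9.81×(sin 42° + 0.18 cos 42°)/(cos 42° − 0.18 sin 42°) = 3030×0.8029/0.6227 = 3910 N.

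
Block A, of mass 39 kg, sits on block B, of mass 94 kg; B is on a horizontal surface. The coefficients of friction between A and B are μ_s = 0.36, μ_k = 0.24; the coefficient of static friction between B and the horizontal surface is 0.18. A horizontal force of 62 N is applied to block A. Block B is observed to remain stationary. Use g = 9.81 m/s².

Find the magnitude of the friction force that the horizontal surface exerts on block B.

The normal force B exerts on A is simply A's weight, N₁ = 382.6 N.
So the A–B interface can sustain at most μ_s N₁ = 137.7 N of static friction.
P = 62 N is within that limit, so A and B move together (both at rest); the A–B friction is simply f₁ = P = 62 N.
By Newton's third law B feels 62 N forward from A. With B stationary, the floor's static friction on B balances it: f₂ = 62 N (well within μ_s(m_A+m_B)g = 234.9 N).

f ≈ 62 N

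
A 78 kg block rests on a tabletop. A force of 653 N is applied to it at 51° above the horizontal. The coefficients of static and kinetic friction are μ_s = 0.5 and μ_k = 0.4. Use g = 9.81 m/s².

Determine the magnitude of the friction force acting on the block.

N = m g − P sin α = 765.2 − 653×sin 51° = 257.7 N.
Horizontally, friction must balance P cos α = 410.9 N.
μ_s N = 0.5 × 257.7 = 128.9 N.
410.9 > 128.9 N → the block slides; f = μ_k N = 0.4×257.7 = 103 N.

f ≈ 103 N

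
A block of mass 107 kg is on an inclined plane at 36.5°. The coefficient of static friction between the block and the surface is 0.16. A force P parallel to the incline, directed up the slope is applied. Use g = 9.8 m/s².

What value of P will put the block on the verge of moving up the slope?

At impending motion up the slope, friction acts down-slope at its limit: f = μ_s N.
P is parallel to the surface, so N = m g cos θ = 843 N.
Along the incline: P = m g sin θ + μ_s N = 624 + 0.16×843 = 759 N.

P ≈ 759 N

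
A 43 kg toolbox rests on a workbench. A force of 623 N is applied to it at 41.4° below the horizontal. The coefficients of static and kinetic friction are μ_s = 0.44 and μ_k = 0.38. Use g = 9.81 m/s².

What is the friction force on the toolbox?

The vertical component of P adds to the normal force: N = m g + P sin α = 421.8 + 412 = 833.8 N.
The horizontal driving force is P cos α = 467.3 N, so equilibrium needs friction f = 467.3 N.
μ_s N = 0.44 × 833.8 = 366.9 N.
The required friction exceeds μ_s N, so the toolbox moves and f = μ_k N = 317 N.

f ≈ 317 N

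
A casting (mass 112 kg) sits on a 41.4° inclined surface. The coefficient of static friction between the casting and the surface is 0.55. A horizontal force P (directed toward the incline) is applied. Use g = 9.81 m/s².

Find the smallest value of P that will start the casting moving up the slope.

At impending motion up the slope, friction acts down-slope at its limit: f = μ_s N.
Perpendicular to the incline: N = m g cos θ + P sin θ.
Along the incline: P cos θ = m g sin θ + μ_s N = m g sin θ + μ_s (m g cos θ + P sin θ).
Solving, P (cos θ − μ_s sin θ) = m g (sin θ + μ_s cos θ), so P = 112×9.81×(sin 41.4° + 0.55 cos 41.4°)/(cos 41.4° − 0.55 sin 41.4°) = 1100×1.074/0.3864 = 3050 N.

P ≈ 3050 N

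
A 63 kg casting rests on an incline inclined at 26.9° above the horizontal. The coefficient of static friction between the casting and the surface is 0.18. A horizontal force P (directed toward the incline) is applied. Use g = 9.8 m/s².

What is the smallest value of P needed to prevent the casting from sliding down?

P_min ≈ 185 N

The casting tends to slide down (tan θ > μ_s), so at the point of impending slip friction acts up-slope at its limit: f = μ_s N.
Perpendicular to the incline: N = m g cos θ + P sin θ.
Along the incline: P cos θ + μ_s N = m g sin θ, i.e. P cos θ + μ_s (m g cos θ + P sin θ) = m g sin θ.
Solving, P (cos θ + μ_s sin θ) = m g (sin θ − μ_s cos θ), so P = 617×0.2919/0.9732 = 185 N.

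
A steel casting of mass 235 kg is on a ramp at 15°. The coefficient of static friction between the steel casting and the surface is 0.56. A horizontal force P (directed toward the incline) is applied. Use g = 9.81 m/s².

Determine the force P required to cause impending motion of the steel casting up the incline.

P ≈ 2250 N

At impending motion up the slope, friction acts down-slope at its limit: f = μ_s N.
Perpendicular to the incline: N = m g cos θ + P sin θ.
Along the incline: P cos θ = m g sin θ + μ_s N = m g sin θ + μ_s (m g cos θ + P sin θ).
Solving, P (cos θ − μ_s sin θ) = m g (sin θ + μ_s cos θ), so P = 235×9.81×(sin 15° + 0.56 cos 15°)/(cos 15° − 0.56 sin 15°) = 2310×0.7997/0.821 = 2250 N.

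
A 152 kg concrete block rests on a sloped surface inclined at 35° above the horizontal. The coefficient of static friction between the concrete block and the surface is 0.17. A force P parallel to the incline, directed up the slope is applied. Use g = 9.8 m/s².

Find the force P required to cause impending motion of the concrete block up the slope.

At impending motion up the slope, friction acts down-slope at its limit: f = μ_s N.
P is parallel to the surface, so N = m g cos θ = 1220 N.
Along the incline: P = m g sin θ + μ_s N = 854 + 0.17×1220 = 1060 N.

P ≈ 1060 N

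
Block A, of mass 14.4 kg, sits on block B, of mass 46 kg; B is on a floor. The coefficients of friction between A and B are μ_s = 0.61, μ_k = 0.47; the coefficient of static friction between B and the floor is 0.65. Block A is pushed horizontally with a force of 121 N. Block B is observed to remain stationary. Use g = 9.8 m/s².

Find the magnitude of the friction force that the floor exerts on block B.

The normal force B exerts on A is simply A's weight, N₁ = 141.1 N.
Maximum static friction on A from B: μ_s N₁ = 0.61×141.1 = 86.08 N.
P = 121 N exceeds that limit, so A slips over B and the interface friction becomes kinetic: f₁ = μ_k N₁ = 0.47×141.1 = 66.3 N.
By Newton's third law B feels 66.3 N forward from A. With B stationary, the floor's static friction on B balances it: f₂ = 66.3 N (well within μ_s(m_A+m_B)g = 384.7 N).

f ≈ 66.3 N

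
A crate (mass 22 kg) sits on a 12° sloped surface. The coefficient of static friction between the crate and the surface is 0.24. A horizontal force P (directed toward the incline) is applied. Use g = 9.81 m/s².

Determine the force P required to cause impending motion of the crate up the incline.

At impending motion up the slope, friction acts down-slope at its limit: f = μ_s N.
Perpendicular to the incline: N = m g cos θ + P sin θ.
Along the incline: P cos θ = m g sin θ + μ_s N = m g sin θ + μ_s (m g cos θ + P sin θ).
Solving, P (cos θ − μ_s sin θ) = m g (sin θ + μ_s cos θ), so P = 22×9.81×(sin 12° + 0.24 cos 12°)/(cos 12° − 0.24 sin 12°) = 216×0.4427/0.9282 = 103 N.

P ≈ 103 N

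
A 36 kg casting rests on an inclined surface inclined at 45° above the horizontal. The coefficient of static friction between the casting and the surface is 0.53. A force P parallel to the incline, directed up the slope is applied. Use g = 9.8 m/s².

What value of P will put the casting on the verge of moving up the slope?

P ≈ 382 N

At impending motion up the slope, friction acts down-slope at its limit: f = μ_s N.
P is parallel to the surface, so N = m g cos θ = 249 N.
Along the incline: P = m g sin θ + μ_s N = 249 + 0.53×249 = 382 N.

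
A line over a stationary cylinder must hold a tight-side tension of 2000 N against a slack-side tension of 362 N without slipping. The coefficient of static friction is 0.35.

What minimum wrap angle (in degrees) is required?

T₂/T₁ = e^{μβ} → β = ln(T₂/T₁)/μ.
β = ln(2000/362)/0.35 = 1.709/0.35 = 4.884 rad.
In degrees: β = 4.884 × 180/π = 280°.

β_min ≈ 280°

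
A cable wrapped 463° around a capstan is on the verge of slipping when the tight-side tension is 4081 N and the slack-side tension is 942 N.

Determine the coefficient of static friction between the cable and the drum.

T₂/T₁ = e^{μβ} → μ = ln(T₂/T₁)/β.
β = 463° = 8.081 rad.
μ = ln(4081/942)/8.081 = ln(4.332)/8.081 = 0.181.

μ ≈ 0.181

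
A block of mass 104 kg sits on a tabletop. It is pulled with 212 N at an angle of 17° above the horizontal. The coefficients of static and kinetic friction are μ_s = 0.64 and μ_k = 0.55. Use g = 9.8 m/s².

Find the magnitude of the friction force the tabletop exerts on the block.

N = m g − P sin α = 1019 − 212×sin 17° = 957.2 N.
For equilibrium, f = P cos α = 212×cos 17° = 202.7 N.
μ_s N = 0.64 × 957.2 = 612.6 N.
202.7 ≤ 612.6 N → static; friction equals the required 203 N.

f ≈ 203 N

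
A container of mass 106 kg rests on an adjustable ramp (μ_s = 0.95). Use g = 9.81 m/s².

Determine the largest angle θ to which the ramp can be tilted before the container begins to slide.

At the slip threshold, m g sin θ = μ_s · m g cos θ, so tan θ = μ_s.
θ_max = arctan(0.95) = 43.5°.

θ_max ≈ 43.5°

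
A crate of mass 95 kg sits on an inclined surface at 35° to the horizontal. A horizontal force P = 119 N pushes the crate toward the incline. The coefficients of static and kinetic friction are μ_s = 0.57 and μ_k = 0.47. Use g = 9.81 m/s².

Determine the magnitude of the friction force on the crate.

Resolve perpendicular to the incline: N = m g cos θ + P sin θ = 95×9.81×cos 35° + 119×sin 35° = 831.7 N.
Along the incline, the net driving force (taking up-slope positive) is P cos θ − m g sin θ = 97.48 − 534.5 = -437.1 N, so equilibrium requires friction f = 437.1 N (up-slope).
The limit of static friction is μ_s N = 474 N.
Since 437.1 N is within the 474 N limit, the crate stays put and friction is exactly 437 N.

f ≈ 437 N (up the incline)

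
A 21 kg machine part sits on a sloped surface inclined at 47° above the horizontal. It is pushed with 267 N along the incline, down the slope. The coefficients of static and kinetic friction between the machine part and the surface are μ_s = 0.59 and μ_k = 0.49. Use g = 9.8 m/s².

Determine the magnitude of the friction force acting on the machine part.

Normal force: N = m g cos θ = 21 × 9.8 × cos 47° = 140.4 N.
For equilibrium along the incline the friction force must supply f = m g sin θ + P = 150.5 + 267 = 417.5 N (positive meaning up-slope).
Maximum static friction available: μ_s N = 0.59 × 140.4 = 82.81 N.
Since |417.5| > 82.81 N, static friction cannot hold it; the machine part slides down the incline and kinetic friction applies: f = μ_k N = 0.49 × 140.4 = 68.8 N.

f ≈ 68.8 N (up the incline)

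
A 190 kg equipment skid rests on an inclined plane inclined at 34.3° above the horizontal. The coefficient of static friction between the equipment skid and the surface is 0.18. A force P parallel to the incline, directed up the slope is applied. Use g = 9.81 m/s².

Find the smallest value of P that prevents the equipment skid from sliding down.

The equipment skid tends to slide down (tan θ > μ_s), so at the point of impending slip friction acts up-slope at its limit: f = μ_s N.
P is parallel to the surface, so N = m g cos θ = 1540 N.
Along the incline: P + μ_s N = m g sin θ, so P = 1050 − 0.18×1540 = 773 N.

P_min ≈ 773 N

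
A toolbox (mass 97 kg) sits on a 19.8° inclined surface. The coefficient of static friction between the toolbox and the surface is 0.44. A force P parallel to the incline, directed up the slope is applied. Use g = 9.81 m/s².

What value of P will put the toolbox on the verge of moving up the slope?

At impending motion up the slope, friction acts down-slope at its limit: f = μ_s N.
P is parallel to the surface, so N = m g cos θ = 895 N.
Along the incline: P = m g sin θ + μ_s N = 322 + 0.44×895 = 716 N.

P ≈ 716 N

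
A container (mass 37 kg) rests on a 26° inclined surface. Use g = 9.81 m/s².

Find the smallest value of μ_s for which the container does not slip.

μ_s,min ≈ 0.488

At the slip threshold m g sin θ = μ_s m g cos θ, so μ_s,min = tan θ.
μ_s,min = tan 26° = 0.488.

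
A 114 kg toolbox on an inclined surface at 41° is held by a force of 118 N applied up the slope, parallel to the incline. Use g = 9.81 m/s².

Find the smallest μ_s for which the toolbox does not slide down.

μ_s,min ≈ 0.729

N = m g cos θ = 844 N.
Friction must make up the shortfall along the incline: f = m g sin θ − P = 733.7 − 118 = 615.7 N.
At the threshold f = μ_s N, so μ_s,min = 615.7/844 = 0.729.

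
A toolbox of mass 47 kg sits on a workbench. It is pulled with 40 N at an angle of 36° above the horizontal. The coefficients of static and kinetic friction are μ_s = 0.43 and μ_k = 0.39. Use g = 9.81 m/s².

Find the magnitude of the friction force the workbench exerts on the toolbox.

The vertical component of P reduces the normal force: N = m g − P sin α = 461.1 − 23.51 = 437.6 N.
The horizontal driving force is P cos α = 32.36 N, so equilibrium needs friction f = 32.36 N.
μ_s N = 0.43 × 437.6 = 188.2 N.
32.36 ≤ 188.2 N → static; friction equals the required 32.4 N.

f ≈ 32.4 N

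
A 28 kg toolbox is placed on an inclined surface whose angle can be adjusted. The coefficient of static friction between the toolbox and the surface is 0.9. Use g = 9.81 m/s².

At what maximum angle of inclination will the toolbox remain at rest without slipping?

At the slip threshold, m g sin θ = μ_s · m g cos θ, so tan θ = μ_s.
θ_max = arctan(0.9) = 42°.

θ_max ≈ 42°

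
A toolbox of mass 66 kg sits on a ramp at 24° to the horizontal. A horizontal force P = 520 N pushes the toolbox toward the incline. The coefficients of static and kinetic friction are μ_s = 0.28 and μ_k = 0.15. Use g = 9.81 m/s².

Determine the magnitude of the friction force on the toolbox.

f ≈ 212 N (down the incline)

Resolve perpendicular to the incline: N = m g cos θ + P sin θ = 66×9.81×cos 24° + 520×sin 24° = 803 N.
Along the incline, the net driving force (taking up-slope positive) is P cos θ − m g sin θ = 475 − 263.3 = 211.7 N, so equilibrium requires friction f = -211.7 N (down-slope).
Maximum static friction: μ_s N = 0.28 × 803 = 224.8 N.
|f_req| = 211.7 ≤ 224.8 N → the toolbox is in equilibrium; friction equals the required value.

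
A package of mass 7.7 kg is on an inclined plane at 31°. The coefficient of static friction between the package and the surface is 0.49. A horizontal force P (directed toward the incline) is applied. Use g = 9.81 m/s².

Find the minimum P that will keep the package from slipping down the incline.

The package tends to slide down (tan θ > μ_s), so at the point of impending slip friction acts up-slope at its limit: f = μ_s N.
Perpendicular to the incline: N = m g cos θ + P sin θ.
Along the incline: P cos θ + μ_s N = m g sin θ, i.e. P cos θ + μ_s (m g cos θ + P sin θ) = m g sin θ.
Solving, P (cos θ + μ_s sin θ) = m g (sin θ − μ_s cos θ), so P = 75.5×0.09503/1.11 = 6.47 N.

P_min ≈ 6.47 N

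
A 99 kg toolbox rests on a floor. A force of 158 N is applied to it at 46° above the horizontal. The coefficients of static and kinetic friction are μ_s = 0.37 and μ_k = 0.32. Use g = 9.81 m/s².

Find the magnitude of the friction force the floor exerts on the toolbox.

f ≈ 110 N

The vertical component of P reduces the normal force: N = m g − P sin α = 971.2 − 113.7 = 857.5 N.
For equilibrium, f = P cos α = 158×cos 46° = 109.8 N.
μ_s N = 0.37 × 857.5 = 317.3 N.
Since 109.8 N does not exceed the limit, the toolbox stays at rest and f = 110 N.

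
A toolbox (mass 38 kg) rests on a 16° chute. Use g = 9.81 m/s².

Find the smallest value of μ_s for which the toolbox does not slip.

μ_s,min ≈ 0.287

At the slip threshold m g sin θ = μ_s m g cos θ, so μ_s,min = tan θ.
μ_s,min = tan 16° = 0.287.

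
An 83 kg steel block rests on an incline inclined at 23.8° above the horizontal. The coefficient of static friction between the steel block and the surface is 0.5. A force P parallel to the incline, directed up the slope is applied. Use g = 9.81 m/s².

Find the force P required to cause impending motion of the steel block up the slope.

At impending motion up the slope, friction acts down-slope at its limit: f = μ_s N.
P is parallel to the surface, so N = m g cos θ = 745 N.
Along the incline: P = m g sin θ + μ_s N = 329 + 0.5×745 = 701 N.

P ≈ 701 N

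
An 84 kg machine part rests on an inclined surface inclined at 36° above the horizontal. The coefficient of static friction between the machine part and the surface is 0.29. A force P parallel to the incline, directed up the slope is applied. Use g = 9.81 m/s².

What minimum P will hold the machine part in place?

The machine part tends to slide down (tan θ > μ_s), so at the point of impending slip friction acts up-slope at its limit: f = μ_s N.
P is parallel to the surface, so N = m g cos θ = 667 N.
Along the incline: P + μ_s N = m g sin θ, so P = 484 − 0.29×667 = 291 N.

P_min ≈ 291 N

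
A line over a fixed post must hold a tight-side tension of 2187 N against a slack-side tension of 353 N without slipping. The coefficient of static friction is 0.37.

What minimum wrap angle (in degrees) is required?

T₂/T₁ = e^{μβ} → β = ln(T₂/T₁)/μ.
β = ln(2187/353)/0.37 = 1.824/0.37 = 4.929 rad.
In degrees: β = 4.929 × 180/π = 282°.

β_min ≈ 282°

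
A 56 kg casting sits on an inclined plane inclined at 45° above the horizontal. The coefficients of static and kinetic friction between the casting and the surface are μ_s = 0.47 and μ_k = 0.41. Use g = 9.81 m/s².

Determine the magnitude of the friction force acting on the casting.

Perpendicular to the surface, N = m g cos θ = 56·9.81·cos 45° = 388.5 N.
For equilibrium along the incline, friction must balance the weight component: f = m g sin θ = 388.5 N up the slope.
Static friction can supply at most μ_s N = 182.6 N.
Since |388.5| > 182.6 N, static friction cannot hold it; the casting slides down the incline and kinetic friction applies: f = μ_k N = 0.41 × 388.5 = 159 N.

f ≈ 159 N (up the incline)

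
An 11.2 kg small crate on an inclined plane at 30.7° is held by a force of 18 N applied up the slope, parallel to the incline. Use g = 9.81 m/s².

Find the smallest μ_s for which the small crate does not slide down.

μ_s,min ≈ 0.403

N = m g cos θ = 94.47 N.
Friction must make up the shortfall along the incline: f = m g sin θ − P = 56.09 − 18 = 38.09 N.
At the threshold f = μ_s N, so μ_s,min = 38.09/94.47 = 0.403.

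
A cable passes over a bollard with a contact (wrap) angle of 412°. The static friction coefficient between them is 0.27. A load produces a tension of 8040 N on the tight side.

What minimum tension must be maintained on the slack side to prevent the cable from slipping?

T_min ≈ 1150 N

Capstan equation at impending slip: T_tight/T_slack = e^{μβ}.
β = 412° = 7.191 rad; e^{μβ} = e^{0.27×7.191} = 6.969.
T_slack = T_tight / e^{μβ} = 8040 / 6.969 = 1150 N.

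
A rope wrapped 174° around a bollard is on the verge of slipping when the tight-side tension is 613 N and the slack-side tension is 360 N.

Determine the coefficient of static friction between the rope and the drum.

μ ≈ 0.175

T₂/T₁ = e^{μβ} → μ = ln(T₂/T₁)/β.
β = 174° = 3.037 rad.
μ = ln(613/360)/3.037 = ln(1.703)/3.037 = 0.175.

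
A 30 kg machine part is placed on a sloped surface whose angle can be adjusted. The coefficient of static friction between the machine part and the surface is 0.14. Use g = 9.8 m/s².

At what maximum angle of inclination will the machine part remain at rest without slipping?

θ_max ≈ 7.97°

At the slip threshold, m g sin θ = μ_s · m g cos θ, so tan θ = μ_s.
θ_max = arctan(0.14) = 7.97°.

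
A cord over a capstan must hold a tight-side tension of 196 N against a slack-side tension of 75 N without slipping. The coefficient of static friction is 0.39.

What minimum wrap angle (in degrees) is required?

T₂/T₁ = e^{μβ} → β = ln(T₂/T₁)/μ.
β = ln(196/75)/0.39 = 0.9606/0.39 = 2.463 rad.
In degrees: β = 2.463 × 180/π = 141°.

β_min ≈ 141°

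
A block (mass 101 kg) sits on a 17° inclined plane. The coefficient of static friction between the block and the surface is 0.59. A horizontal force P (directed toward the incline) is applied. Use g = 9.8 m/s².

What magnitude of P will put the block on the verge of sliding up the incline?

At impending motion up the slope, friction acts down-slope at its limit: f = μ_s N.
Perpendicular to the incline: N = m g cos θ + P sin θ.
Along the incline: P cos θ = m g sin θ + μ_s N = m g sin θ + μ_s (m g cos θ + P sin θ).
Solving, P (cos θ − μ_s sin θ) = m g (sin θ + μ_s cos θ), so P = 101×9.8×(sin 17° + 0.59 cos 17°)/(cos 17° − 0.59 sin 17°) = 990×0.8566/0.7838 = 1080 N.

P ≈ 1080 N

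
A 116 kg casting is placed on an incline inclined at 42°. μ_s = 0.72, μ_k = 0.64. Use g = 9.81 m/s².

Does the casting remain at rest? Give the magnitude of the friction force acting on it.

f ≈ 541 N

N = m g cos θ = 846 N.
Down-slope weight component: m g sin θ = 761 N.
μ_s N = 609 N.
761 > 609 N, so it slides; kinetic friction f = μ_k N = 0.64×846 = 541 N.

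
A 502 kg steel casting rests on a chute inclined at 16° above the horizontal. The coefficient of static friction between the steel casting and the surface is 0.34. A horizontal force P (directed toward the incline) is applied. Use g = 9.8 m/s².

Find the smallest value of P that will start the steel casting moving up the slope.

P ≈ 3420 N

At impending motion up the slope, friction acts down-slope at its limit: f = μ_s N.
Perpendicular to the incline: N = m g cos θ + P sin θ.
Along the incline: P cos θ = m g sin θ + μ_s N = m g sin θ + μ_s (m g cos θ + P sin θ).
Solving, P (cos θ − μ_s sin θ) = m g (sin θ + μ_s cos θ), so P = 502×9.8×(sin 16° + 0.34 cos 16°)/(cos 16° − 0.34 sin 16°) = 4920×0.6025/0.8675 = 3420 N.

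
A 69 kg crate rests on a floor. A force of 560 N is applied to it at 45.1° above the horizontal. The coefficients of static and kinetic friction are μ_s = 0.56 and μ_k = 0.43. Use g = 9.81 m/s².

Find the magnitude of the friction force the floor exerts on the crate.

f ≈ 120 N

Vertical equilibrium gives N = m g − P sin α = 280.2 N.
For equilibrium, f = P cos α = 560×cos 45.1° = 395.3 N.
μ_s N = 0.56 × 280.2 = 156.9 N.
395.3 > 156.9 N → the crate slides; f = μ_k N = 0.43×280.2 = 120 N.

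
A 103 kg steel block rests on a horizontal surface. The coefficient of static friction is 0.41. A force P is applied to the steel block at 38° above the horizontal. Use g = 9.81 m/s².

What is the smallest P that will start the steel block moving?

P ≈ 398 N

N = m g − P sin α (the pull lifts the steel block).
At impending slip, P cos α = μ_s N = μ_s (m g − P sin α).
Solving: P (cos α + μ_s sin α) = μ_s m g → P = 0.41×1010/(cos 38° + 0.41 sin 38°) = 414/1.04 = 398 N.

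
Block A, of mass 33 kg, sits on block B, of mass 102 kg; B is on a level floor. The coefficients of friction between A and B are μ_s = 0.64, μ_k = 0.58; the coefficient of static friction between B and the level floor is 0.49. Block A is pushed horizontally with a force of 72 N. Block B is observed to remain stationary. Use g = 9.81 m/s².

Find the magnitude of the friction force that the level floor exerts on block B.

f ≈ 72 N

The normal force B exerts on A is simply A's weight, N₁ = 323.7 N.
Maximum static friction on A from B: μ_s N₁ = 0.64×323.7 = 207.2 N.
P = 72 N is within that limit, so A and B move together (both at rest); the A–B friction is simply f₁ = P = 72 N.
B experiences an equal 72 N forward from A (third law). B is in equilibrium, so the floor supplies f₂ = 72 N of static friction (limit μ_s(m_A+m_B)g = 648.9 N, not exceeded).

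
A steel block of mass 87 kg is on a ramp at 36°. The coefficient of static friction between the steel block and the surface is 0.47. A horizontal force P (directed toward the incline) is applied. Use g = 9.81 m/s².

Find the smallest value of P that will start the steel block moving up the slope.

At impending motion up the slope, friction acts down-slope at its limit: f = μ_s N.
Perpendicular to the incline: N = m g cos θ + P sin θ.
Along the incline: P cos θ = m g sin θ + μ_s N = m g sin θ + μ_s (m g cos θ + P sin θ).
Solving, P (cos θ − μ_s sin θ) = m g (sin θ + μ_s cos θ), so P = 87×9.81×(sin 36° + 0.47 cos 36°)/(cos 36° − 0.47 sin 36°) = 853×0.968/0.5328 = 1550 N.

P ≈ 1550 N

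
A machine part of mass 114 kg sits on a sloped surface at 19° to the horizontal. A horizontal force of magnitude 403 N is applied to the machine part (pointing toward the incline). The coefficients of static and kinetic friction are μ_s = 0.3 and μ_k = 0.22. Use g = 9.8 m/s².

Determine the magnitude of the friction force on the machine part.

The horizontal push has a component P sin θ into the surface, so N = m g cos θ + P sin θ = 1056 + 131.2 = 1188 N.
Parallel to the incline: P cos θ − m g sin θ = 381 − 363.7 = 17.32 N; the friction needed to balance this is 17.32 N acting down the slope.
The limit of static friction is μ_s N = 356.3 N.
Since 17.32 N is within the 356.3 N limit, the machine part stays put and friction is exactly 17.3 N.

f ≈ 17.3 N (down the incline)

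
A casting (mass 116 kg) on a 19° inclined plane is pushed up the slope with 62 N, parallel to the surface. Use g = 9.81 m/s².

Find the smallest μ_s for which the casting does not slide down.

μ_s,min ≈ 0.287

N = m g cos θ = 1076 N.
Friction must make up the shortfall along the incline: f = m g sin θ − P = 370.5 − 62 = 308.5 N.
At the threshold f = μ_s N, so μ_s,min = 308.5/1076 = 0.287.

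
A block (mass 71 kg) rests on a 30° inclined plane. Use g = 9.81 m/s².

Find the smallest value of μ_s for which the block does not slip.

At the slip threshold m g sin θ = μ_s m g cos θ, so μ_s,min = tan θ.
μ_s,min = tan 30° = 0.577.

μ_s,min ≈ 0.577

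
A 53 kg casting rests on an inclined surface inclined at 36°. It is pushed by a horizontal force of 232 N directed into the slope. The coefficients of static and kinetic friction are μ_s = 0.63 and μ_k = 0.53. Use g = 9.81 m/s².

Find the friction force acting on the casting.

f ≈ 118 N (up the incline)

The horizontal push has a component P sin θ into the surface, so N = m g cos θ + P sin θ = 420.6 + 136.4 = 557 N.
Parallel to the incline: P cos θ − m g sin θ = 187.7 − 305.6 = -117.9 N; the friction needed to balance this is 117.9 N acting up the slope.
Maximum static friction: μ_s N = 0.63 × 557 = 350.9 N.
Since 117.9 N is within the 350.9 N limit, the casting stays put and friction is exactly 118 N.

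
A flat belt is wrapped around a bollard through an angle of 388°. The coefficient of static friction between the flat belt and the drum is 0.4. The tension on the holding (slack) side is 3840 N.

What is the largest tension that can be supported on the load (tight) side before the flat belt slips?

At impending slip the capstan equation gives T₂/T₁ = e^{μβ} with β in radians.
β = 388° × π/180 = 6.772 rad.
e^{μβ} = e^{0.4×6.772} = 15.01.
T₂ = T₁ · e^{μβ} = 3840 × 15.01 = 57600 N.

T_max ≈ 57600 N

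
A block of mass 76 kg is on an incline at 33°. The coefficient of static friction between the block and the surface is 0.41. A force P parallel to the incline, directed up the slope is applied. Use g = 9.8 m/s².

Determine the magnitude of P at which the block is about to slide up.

At impending motion up the slope, friction acts down-slope at its limit: f = μ_s N.
P is parallel to the surface, so N = m g cos θ = 625 N.
Along the incline: P = m g sin θ + μ_s N = 406 + 0.41×625 = 662 N.

P ≈ 662 N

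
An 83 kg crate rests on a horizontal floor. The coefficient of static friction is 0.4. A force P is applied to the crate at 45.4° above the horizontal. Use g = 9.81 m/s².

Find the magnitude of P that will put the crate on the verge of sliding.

N = m g − P sin α (the pull lifts the crate).
At impending slip, P cos α = μ_s N = μ_s (m g − P sin α).
Solving: P (cos α + μ_s sin α) = μ_s m g → P = 0.4×814/(cos 45.4° + 0.4 sin 45.4°) = 326/0.987 = 330 N.

P ≈ 330 N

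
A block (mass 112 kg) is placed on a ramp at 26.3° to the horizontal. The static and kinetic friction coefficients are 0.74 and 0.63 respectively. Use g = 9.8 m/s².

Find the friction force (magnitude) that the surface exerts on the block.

The normal reaction is N = m g cos θ = 984 N.
For equilibrium along the incline, friction must balance the weight component: f = m g sin θ = 486.3 N up the slope.
Static friction can supply at most μ_s N = 728.1 N.
Since |486.3| ≤ 728.1 N, static friction is sufficient; f equals the required value, not μ_s N.

f ≈ 486 N (up the incline)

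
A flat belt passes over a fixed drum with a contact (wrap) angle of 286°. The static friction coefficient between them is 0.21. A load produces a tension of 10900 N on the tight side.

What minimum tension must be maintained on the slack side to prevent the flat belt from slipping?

T_min ≈ 3820 N

Capstan equation at impending slip: T_tight/T_slack = e^{μβ}.
β = 286° = 4.992 rad; e^{μβ} = e^{0.21×4.992} = 2.853.
T_slack = T_tight / e^{μβ} = 10900 / 2.853 = 3820 N.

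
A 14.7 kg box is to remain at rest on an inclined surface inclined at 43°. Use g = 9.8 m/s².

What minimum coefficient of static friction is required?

μ_s,min ≈ 0.933

At the slip threshold m g sin θ = μ_s m g cos θ, so μ_s,min = tan θ.
μ_s,min = tan 43° = 0.933.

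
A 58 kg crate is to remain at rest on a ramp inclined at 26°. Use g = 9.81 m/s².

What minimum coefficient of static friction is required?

μ_s,min ≈ 0.488

At the slip threshold m g sin θ = μ_s m g cos θ, so μ_s,min = tan θ.
μ_s,min = tan 26° = 0.488.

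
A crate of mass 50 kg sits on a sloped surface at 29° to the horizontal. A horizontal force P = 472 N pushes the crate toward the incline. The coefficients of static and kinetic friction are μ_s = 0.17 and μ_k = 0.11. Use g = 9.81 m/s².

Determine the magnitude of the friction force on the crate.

f ≈ 72.4 N (down the incline)

Normal direction: N = m g cos θ + P sin θ = 657.8 N.
Parallel to the incline: P cos θ − m g sin θ = 412.8 − 237.8 = 175 N; the friction needed to balance this is 175 N acting down the slope.
Maximum static friction: μ_s N = 0.17 × 657.8 = 111.8 N.
|f_req| = 175 > 111.8 N → the crate slides up the incline; f = μ_k N = 0.11 × 657.8 = 72.4 N.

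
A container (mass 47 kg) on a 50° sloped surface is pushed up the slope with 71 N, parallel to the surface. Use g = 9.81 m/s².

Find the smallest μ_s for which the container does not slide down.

N = m g cos θ = 296.4 N.
Friction must make up the shortfall along the incline: f = m g sin θ − P = 353.2 − 71 = 282.2 N.
At the threshold f = μ_s N, so μ_s,min = 282.2/296.4 = 0.952.

μ_s,min ≈ 0.952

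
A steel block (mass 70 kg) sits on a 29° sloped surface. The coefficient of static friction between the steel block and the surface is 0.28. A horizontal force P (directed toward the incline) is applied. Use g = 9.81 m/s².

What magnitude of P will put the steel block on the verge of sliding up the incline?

P ≈ 678 N

At impending motion up the slope, friction acts down-slope at its limit: f = μ_s N.
Perpendicular to the incline: N = m g cos θ + P sin θ.
Along the incline: P cos θ = m g sin θ + μ_s N = m g sin θ + μ_s (m g cos θ + P sin θ).
Solving, P (cos θ − μ_s sin θ) = m g (sin θ + μ_s cos θ), so P = 70×9.81×(sin 29° + 0.28 cos 29°)/(cos 29° − 0.28 sin 29°) = 687×0.7297/0.7389 = 678 N.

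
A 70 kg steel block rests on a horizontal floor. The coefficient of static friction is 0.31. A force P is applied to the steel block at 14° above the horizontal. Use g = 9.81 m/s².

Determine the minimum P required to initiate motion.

N = m g − P sin α (the pull lifts the steel block).
At impending slip, P cos α = μ_s N = μ_s (m g − P sin α).
Solving: P (cos α + μ_s sin α) = μ_s m g → P = 0.31×687/(cos 14° + 0.31 sin 14°) = 213/1.045 = 204 N.

P ≈ 204 N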